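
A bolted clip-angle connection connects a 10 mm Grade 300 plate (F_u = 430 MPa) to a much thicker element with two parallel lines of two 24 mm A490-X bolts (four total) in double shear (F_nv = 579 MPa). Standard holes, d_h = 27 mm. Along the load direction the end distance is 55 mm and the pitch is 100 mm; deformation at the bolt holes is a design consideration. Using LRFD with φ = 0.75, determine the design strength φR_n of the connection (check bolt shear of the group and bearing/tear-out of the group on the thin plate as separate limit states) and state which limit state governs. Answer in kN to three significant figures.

693 kN (bearing governs)

Bolt shear: A_b = π·24²/4 = 452.4 mm²; R_n = 579 × 452.4 × 4 × 2 / 1000 = 2095 kN → 0.75 × 2095 = 1570 kN.
Bearing (1.2 l_c t F_u ≤ 2.4 d t F_u): upper limit = 2.4·24·10·430 / 1000 = 247.7 kN.
  Edge l_c = 55 − 27/2 = 41.5 → r_n = 214.1 kN; interior l_c = 100 − 27 = 73 → r_n = 247.7 kN.
  R_n,bearing = 2·214.1 + 2·247.7 = 923.6 kN → 0.75 × 923.6 = 693 kN.
Bearing governs: 693 kN.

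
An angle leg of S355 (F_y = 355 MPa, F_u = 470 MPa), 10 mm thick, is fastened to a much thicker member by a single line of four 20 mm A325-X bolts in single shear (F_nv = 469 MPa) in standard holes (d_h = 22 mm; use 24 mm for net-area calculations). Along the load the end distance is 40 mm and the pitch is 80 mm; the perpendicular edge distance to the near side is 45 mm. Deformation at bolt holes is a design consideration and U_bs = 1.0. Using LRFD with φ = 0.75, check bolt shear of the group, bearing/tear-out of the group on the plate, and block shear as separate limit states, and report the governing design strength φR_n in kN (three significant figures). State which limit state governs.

Bolt shear: A_b = π·20²/4 = 314.2 mm²; R_n = 469 × 314.2 × 4 × 1 / 1000 = 589.4 kN → 0.75 × 589.4 = 442 kN.
Bearing: edge l_c = 29, r_n = 163.6 kN; interior l_c = 58, r_n = 225.6 kN; R_n = 163.6 + 3·225.6 = 840.4 kN → 630 kN.
Block shear: A_gv = 2800, A_nv = 1960, A_nt = 330 mm²; R_n = min(0.6F_uA_nv, 0.6F_yA_gv) + U_bs·F_u·A_nt = 707.8 kN → 531 kN.
Bolt shear governs: 442 kN.

442 kN (bolt shear governs)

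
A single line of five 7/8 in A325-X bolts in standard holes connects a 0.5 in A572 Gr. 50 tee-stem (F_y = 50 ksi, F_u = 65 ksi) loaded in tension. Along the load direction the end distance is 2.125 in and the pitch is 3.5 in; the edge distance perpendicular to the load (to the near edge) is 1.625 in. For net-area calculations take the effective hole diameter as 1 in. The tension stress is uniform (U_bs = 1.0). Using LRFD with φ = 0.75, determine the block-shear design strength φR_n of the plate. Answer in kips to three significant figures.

197 kips

Shear plane L_v = 2.125 + 4·3.5 = 16.12 in; A_gv = 16.12 × 0.5 = 8.062 in².
A_nv = (16.12 − 4.5·1) × 0.5 = 5.812 in².
A_nt = (1.625 − 0.5·1) × 0.5 = 0.5625 in².
0.6 F_u A_nv = 226.7 kips; 0.6 F_y A_gv = 241.9 kips → shear rupture governs the shear term.
R_n = 226.7 + 1.0 × 65 × 0.5625 = 263.2 kips.
Design strength φR_n = 0.75 × 263.2 = 197 kips.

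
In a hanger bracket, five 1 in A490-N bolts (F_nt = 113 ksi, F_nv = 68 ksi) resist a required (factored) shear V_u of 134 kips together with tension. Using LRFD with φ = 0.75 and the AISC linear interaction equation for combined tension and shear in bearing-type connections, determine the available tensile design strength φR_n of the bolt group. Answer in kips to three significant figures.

210 kips

A_b = π·1²/4 = 0.7854 in²; f_rv = 134 / (5 × 0.7854) = 34.12 ksi.
F'_nt = 1.3 F_nt − (F_nt / φF_nv) f_rv = 1.3·113 − (113/(0.75·68))·34.12 = 71.29 ksi, capped at F_nt → F'_nt = 71.29 ksi.
R_n = F'_nt · A_b · n = 71.29 × 0.7854 × 5 = 280 kips.
Design strength φR_n = 0.75 × 280 = 210 kips.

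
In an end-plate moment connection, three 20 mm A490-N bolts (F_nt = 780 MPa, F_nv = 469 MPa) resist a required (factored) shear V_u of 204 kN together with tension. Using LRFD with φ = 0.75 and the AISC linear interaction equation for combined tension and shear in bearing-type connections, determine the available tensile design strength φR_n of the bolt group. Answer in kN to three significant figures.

A_b = π·20²/4 = 314.2 mm²; f_rv = 204 × 1000 / (3 × 314.2) = 216.5 MPa.
F'_nt = 1.3 F_nt − (F_nt / φF_nv) f_rv = 1.3·780 − (780/(0.75·469))·216.5 = 534 MPa, capped at F_nt → F'_nt = 534 MPa.
R_n = F'_nt · A_b · n = 534 × 314.2 × 3 / 1000 = 503.3 kN.
Design strength φR_n = 0.75 × 503.3 = 377 kN.

377 kN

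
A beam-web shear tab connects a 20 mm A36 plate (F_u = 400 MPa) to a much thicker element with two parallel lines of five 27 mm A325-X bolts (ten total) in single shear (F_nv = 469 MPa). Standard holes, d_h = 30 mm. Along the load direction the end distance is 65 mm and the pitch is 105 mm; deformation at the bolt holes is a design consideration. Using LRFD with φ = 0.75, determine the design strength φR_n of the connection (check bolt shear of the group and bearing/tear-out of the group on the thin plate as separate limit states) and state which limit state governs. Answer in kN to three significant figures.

2010 kN (bolt shear governs)

Bolt shear: A_b = π·27²/4 = 572.6 mm²; R_n = 469 × 572.6 × 10 × 1 / 1000 = 2685 kN → 0.75 × 2685 = 2010 kN.
Bearing (1.2 l_c t F_u ≤ 2.4 d t F_u): upper limit = 2.4·27·20·400 / 1000 = 518.4 kN.
  Edge l_c = 65 − 30/2 = 50 → r_n = 480 kN; interior l_c = 105 − 30 = 75 → r_n = 518.4 kN.
  R_n,bearing = 2·480 + 8·518.4 = 5107 kN → 0.75 × 5107 = 3830 kN.
Bolt shear governs: 2010 kN.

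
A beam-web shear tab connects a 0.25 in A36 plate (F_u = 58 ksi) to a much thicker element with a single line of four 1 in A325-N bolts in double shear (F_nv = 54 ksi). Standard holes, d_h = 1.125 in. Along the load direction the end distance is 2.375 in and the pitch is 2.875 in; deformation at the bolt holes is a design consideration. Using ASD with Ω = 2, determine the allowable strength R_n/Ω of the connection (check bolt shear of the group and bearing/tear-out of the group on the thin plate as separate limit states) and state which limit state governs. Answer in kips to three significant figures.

61.4 kips (bearing governs)

Bolt shear: A_b = π·1²/4 = 0.7854 in²; R_n = 54 × 0.7854 × 4 × 2 = 339.3 kips → 339.3 / 2 = 170 kips.
Bearing (1.2 l_c t F_u ≤ 2.4 d t F_u): upper limit = 2.4·1·0.25·58 = 34.8 kips.
  Edge l_c = 2.375 − 1.125/2 = 1.812 → r_n = 31.54 kips; interior l_c = 2.875 − 1.125 = 1.75 → r_n = 30.45 kips.
  R_n,bearing = 1·31.54 + 3·30.45 = 122.9 kips → 122.9 / 2 = 61.4 kips.
Bearing governs: 61.4 kips.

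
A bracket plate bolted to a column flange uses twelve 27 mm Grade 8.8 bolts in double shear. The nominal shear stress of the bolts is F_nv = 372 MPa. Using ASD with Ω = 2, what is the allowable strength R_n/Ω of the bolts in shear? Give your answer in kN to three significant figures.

2560 kN

A_b = π × 27² / 4 = 572.6 mm².
R_n = F_nv · A_b · n · n_s = 372 × 572.6 × 12 × 2 / 1000 = 5112 kN.
Allowable strength R_n/Ω = 5112 / 2 = 2560 kN.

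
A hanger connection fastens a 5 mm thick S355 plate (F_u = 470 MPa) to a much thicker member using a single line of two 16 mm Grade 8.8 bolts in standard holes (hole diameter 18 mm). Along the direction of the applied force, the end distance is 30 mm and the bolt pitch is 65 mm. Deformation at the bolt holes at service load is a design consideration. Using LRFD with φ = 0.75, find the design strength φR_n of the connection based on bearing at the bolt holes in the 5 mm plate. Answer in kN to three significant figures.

Per bolt r_n = 1.2 l_c t F_u ≤ 2.4 d t F_u; upper limit = 2.4 × 16 × 5 × 470 / 1000 = 90.24 kN.
Edge bolt: l_c = 30 − 18/2 = 21 mm → 1.2 × 21 × 5 × 470 / 1000 = 59.22 → r_n = 59.22 kN.
Interior bolts: l_c = 65 − 18 = 47 mm → 1.2 × 47 × 5 × 470 / 1000 = 132.5 → r_n = 90.24 kN.
R_n = 1 × 59.22 + 1 × 90.24 = 149.5 kN.
Design strength φR_n = 0.75 × 149.5 = 112 kN.

112 kN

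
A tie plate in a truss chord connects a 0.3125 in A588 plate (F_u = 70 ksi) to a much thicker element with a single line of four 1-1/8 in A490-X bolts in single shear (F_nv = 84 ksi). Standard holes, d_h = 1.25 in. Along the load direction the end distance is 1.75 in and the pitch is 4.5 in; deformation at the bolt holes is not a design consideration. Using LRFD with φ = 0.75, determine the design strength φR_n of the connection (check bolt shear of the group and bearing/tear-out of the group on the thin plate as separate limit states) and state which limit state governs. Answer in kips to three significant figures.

194 kips (bearing governs)

Bolt shear: A_b = π·1.125²/4 = 0.994 in²; R_n = 84 × 0.994 × 4 × 1 = 334 kips → 0.75 × 334 = 250 kips.
Bearing (1.5 l_c t F_u ≤ 3.0 d t F_u): upper limit = 3.0·1.125·0.3125·70 = 73.83 kips.
  Edge l_c = 1.75 − 1.25/2 = 1.125 → r_n = 36.91 kips; interior l_c = 4.5 − 1.25 = 3.25 → r_n = 73.83 kips.
  R_n,bearing = 1·36.91 + 3·73.83 = 258.4 kips → 0.75 × 258.4 = 194 kips.
Bearing governs: 194 kips.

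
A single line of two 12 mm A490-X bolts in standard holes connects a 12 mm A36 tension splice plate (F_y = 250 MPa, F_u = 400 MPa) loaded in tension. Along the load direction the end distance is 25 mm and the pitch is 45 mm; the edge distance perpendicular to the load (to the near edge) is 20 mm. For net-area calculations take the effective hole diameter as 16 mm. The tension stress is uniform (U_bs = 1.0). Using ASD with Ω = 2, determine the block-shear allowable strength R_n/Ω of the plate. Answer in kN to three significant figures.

91.8 kN

Shear plane L_v = 25 + 1·45 = 70 mm; A_gv = 70 × 12 = 840 mm².
A_nv = (70 − 1.5·16) × 12 = 552 mm².
A_nt = (20 − 0.5·16) × 12 = 144 mm².
0.6 F_u A_nv = 132.5 kN; 0.6 F_y A_gv = 126 kN → shear yielding governs the shear term.
R_n = 126 + 1.0 × 400 × 144 / 1000 = 183.6 kN.
Allowable strength R_n/Ω = 183.6 / 2 = 91.8 kN.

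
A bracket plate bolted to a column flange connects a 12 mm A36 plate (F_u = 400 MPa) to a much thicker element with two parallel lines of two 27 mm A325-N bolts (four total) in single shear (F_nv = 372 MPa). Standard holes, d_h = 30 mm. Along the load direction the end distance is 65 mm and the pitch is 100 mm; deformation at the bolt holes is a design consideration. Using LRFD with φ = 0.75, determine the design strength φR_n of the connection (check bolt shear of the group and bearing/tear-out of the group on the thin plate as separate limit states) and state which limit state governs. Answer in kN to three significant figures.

639 kN (bolt shear governs)

Bolt shear: A_b = π·27²/4 = 572.6 mm²; R_n = 372 × 572.6 × 4 × 1 / 1000 = 852 kN → 0.75 × 852 = 639 kN.
Bearing (1.2 l_c t F_u ≤ 2.4 d t F_u): upper limit = 2.4·27·12·400 / 1000 = 311 kN.
  Edge l_c = 65 − 30/2 = 50 → r_n = 288 kN; interior l_c = 100 − 30 = 70 → r_n = 311 kN.
  R_n,bearing = 2·288 + 2·311 = 1198 kN → 0.75 × 1198 = 899 kN.
Bolt shear governs: 639 kN.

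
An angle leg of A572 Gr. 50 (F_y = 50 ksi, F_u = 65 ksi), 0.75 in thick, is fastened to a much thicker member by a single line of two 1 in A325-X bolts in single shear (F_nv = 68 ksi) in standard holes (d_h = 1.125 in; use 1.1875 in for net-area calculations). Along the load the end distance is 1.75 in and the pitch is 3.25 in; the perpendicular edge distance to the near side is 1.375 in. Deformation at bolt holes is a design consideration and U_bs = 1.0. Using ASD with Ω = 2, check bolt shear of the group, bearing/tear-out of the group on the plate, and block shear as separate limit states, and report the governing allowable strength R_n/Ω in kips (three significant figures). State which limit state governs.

Bolt shear: A_b = π·1²/4 = 0.7854 in²; R_n = 68 × 0.7854 × 2 × 1 = 106.8 kips → 106.8 / 2 = 53.4 kips.
Bearing: edge l_c = 1.188, r_n = 69.47 kips; interior l_c = 2.125, r_n = 117 kips; R_n = 69.47 + 1·117 = 186.5 kips → 93.2 kips.
Block shear: A_gv = 3.75, A_nv = 2.414, A_nt = 0.5859 in²; R_n = min(0.6F_uA_nv, 0.6F_yA_gv) + U_bs·F_u·A_nt = 132.2 kips → 66.1 kips.
Bolt shear governs: 53.4 kips.

53.4 kips (bolt shear governs)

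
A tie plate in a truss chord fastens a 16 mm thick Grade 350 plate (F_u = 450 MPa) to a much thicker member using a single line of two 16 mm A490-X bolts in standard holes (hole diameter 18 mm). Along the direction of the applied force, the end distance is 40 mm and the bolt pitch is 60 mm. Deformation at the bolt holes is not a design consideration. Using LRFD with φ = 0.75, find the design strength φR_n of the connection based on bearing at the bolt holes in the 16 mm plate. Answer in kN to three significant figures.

Per bolt r_n = 1.5 l_c t F_u ≤ 3.0 d t F_u; upper limit = 3.0 × 16 × 16 × 450 / 1000 = 345.6 kN.
Edge bolt: l_c = 40 − 18/2 = 31 mm → 1.5 × 31 × 16 × 450 / 1000 = 334.8 → r_n = 334.8 kN.
Interior bolts: l_c = 60 − 18 = 42 mm → 1.5 × 42 × 16 × 450 / 1000 = 453.6 → r_n = 345.6 kN.
R_n = 1 × 334.8 + 1 × 345.6 = 680.4 kN.
Design strength φR_n = 0.75 × 680.4 = 510 kN.

510 kN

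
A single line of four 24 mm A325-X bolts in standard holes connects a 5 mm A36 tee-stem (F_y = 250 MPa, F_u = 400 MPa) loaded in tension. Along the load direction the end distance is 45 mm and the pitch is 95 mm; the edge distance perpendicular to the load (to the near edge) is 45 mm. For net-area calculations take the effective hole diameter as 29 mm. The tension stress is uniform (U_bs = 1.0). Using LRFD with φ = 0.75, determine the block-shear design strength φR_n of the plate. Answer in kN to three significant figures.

Shear plane L_v = 45 + 3·95 = 330 mm; A_gv = 330 × 5 = 1650 mm².
A_nv = (330 − 3.5·29) × 5 = 1142 mm².
A_nt = (45 − 0.5·29) × 5 = 152.5 mm².
0.6 F_u A_nv = 274.2 kN; 0.6 F_y A_gv = 247.5 kN → shear yielding governs the shear term.
R_n = 247.5 + 1.0 × 400 × 152.5 / 1000 = 308.5 kN.
Design strength φR_n = 0.75 × 308.5 = 231 kN.

231 kN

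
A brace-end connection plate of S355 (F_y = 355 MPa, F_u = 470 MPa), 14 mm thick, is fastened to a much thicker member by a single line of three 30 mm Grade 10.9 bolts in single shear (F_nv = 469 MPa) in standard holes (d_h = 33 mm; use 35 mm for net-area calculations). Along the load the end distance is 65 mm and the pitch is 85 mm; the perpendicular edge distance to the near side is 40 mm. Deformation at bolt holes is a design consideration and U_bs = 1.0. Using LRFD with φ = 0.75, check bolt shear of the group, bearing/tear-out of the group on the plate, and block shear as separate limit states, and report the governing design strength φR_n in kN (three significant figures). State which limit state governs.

548 kN (block shear governs)

Bolt shear: A_b = π·30²/4 = 706.9 mm²; R_n = 469 × 706.9 × 3 × 1 / 1000 = 994.5 kN → 0.75 × 994.5 = 746 kN.
Bearing: edge l_c = 48.5, r_n = 383 kN; interior l_c = 52, r_n = 410.6 kN; R_n = 383 + 2·410.6 = 1204 kN → 903 kN.
Block shear: A_gv = 3290, A_nv = 2065, A_nt = 315 mm²; R_n = min(0.6F_uA_nv, 0.6F_yA_gv) + U_bs·F_u·A_nt = 730.4 kN → 548 kN.
Block shear governs: 548 kN.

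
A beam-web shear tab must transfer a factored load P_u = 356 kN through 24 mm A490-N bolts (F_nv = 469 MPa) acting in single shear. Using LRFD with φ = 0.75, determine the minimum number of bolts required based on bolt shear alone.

3 bolts

A_b = π·24²/4 = 452.4 mm².
Per-bolt design strength φR_n = 0.75 × 469 × 452.4 × 1 / 1000 = 159.1 kN.
n ≥ 356 / 159.1 = 2.237 → use 3 bolts.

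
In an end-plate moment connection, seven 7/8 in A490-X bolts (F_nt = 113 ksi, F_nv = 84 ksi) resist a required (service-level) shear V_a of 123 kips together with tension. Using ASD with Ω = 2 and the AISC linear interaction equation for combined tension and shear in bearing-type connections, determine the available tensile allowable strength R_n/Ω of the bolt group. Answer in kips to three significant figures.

A_b = π·0.875²/4 = 0.6013 in²; f_rv = 123 / (7 × 0.6013) = 29.22 ksi.
F'_nt = 1.3 F_nt − (Ω F_nt / F_nv) f_rv = 1.3·113 − (2·113/84)·29.22 = 68.28 ksi, capped at F_nt → F'_nt = 68.28 ksi.
R_n = F'_nt · A_b · n = 68.28 × 0.6013 × 7 = 287.4 kips.
Allowable strength R_n/Ω = 287.4 / 2 = 144 kips.

144 kips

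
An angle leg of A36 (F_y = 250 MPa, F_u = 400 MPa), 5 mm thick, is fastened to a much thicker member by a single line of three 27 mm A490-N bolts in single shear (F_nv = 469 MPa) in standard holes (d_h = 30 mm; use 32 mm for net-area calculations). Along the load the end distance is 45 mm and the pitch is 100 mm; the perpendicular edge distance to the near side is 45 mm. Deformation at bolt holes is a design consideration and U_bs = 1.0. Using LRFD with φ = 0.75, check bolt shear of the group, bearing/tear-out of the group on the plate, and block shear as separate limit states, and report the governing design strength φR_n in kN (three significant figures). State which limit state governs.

181 kN (block shear governs)

Bolt shear: A_b = π·27²/4 = 572.6 mm²; R_n = 469 × 572.6 × 3 × 1 / 1000 = 805.6 kN → 0.75 × 805.6 = 604 kN.
Bearing: edge l_c = 30, r_n = 72 kN; interior l_c = 70, r_n = 129.6 kN; R_n = 72 + 2·129.6 = 331.2 kN → 248 kN.
Block shear: A_gv = 1225, A_nv = 825, A_nt = 145 mm²; R_n = min(0.6F_uA_nv, 0.6F_yA_gv) + U_bs·F_u·A_nt = 241.8 kN → 181 kN.
Block shear governs: 181 kN.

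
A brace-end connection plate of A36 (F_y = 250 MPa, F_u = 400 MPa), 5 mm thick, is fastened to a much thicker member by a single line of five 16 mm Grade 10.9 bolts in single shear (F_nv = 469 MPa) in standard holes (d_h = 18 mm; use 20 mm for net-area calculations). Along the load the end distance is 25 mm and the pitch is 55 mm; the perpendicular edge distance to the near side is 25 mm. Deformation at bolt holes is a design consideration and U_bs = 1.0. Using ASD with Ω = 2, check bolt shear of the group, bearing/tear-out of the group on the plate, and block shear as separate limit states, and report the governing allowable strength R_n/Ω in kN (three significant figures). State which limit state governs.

Bolt shear: A_b = π·16²/4 = 201.1 mm²; R_n = 469 × 201.1 × 5 × 1 / 1000 = 471.5 kN → 471.5 / 2 = 236 kN.
Bearing: edge l_c = 16, r_n = 38.4 kN; interior l_c = 37, r_n = 76.8 kN; R_n = 38.4 + 4·76.8 = 345.6 kN → 173 kN.
Block shear: A_gv = 1225, A_nv = 775, A_nt = 75 mm²; R_n = min(0.6F_uA_nv, 0.6F_yA_gv) + U_bs·F_u·A_nt = 213.8 kN → 107 kN.
Block shear governs: 107 kN.

107 kN (block shear governs)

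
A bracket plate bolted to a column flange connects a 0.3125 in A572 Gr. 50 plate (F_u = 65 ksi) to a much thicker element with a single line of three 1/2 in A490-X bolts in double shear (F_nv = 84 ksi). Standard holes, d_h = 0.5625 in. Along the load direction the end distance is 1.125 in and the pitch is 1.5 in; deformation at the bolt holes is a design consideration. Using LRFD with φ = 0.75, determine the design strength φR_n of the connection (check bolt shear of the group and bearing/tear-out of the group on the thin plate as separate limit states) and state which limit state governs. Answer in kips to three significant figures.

Bolt shear: A_b = π·0.5²/4 = 0.1963 in²; R_n = 84 × 0.1963 × 3 × 2 = 98.96 kips → 0.75 × 98.96 = 74.2 kips.
Bearing (1.2 l_c t F_u ≤ 2.4 d t F_u): upper limit = 2.4·0.5·0.3125·65 = 24.38 kips.
  Edge l_c = 1.125 − 0.5625/2 = 0.8438 → r_n = 20.57 kips; interior l_c = 1.5 − 0.5625 = 0.9375 → r_n = 22.85 kips.
  R_n,bearing = 1·20.57 + 2·22.85 = 66.27 kips → 0.75 × 66.27 = 49.7 kips.
Bearing governs: 49.7 kips.

49.7 kips (bearing governs)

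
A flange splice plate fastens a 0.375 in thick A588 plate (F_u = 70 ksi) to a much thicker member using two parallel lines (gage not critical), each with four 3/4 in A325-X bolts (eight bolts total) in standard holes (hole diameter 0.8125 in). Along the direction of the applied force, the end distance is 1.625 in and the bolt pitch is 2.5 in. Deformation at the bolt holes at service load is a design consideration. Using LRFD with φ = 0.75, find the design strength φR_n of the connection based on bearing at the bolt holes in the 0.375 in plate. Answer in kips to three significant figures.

270 kips

Per bolt r_n = 1.2 l_c t F_u ≤ 2.4 d t F_u; upper limit = 2.4 × 0.75 × 0.375 × 70 = 47.25 kips.
Edge bolt: l_c = 1.625 − 0.8125/2 = 1.219 in → 1.2 × 1.219 × 0.375 × 70 = 38.39 → r_n = 38.39 kips.
Interior bolts: l_c = 2.5 − 0.8125 = 1.688 in → 1.2 × 1.688 × 0.375 × 70 = 53.16 → r_n = 47.25 kips.
R_n = 2 × 38.39 + 6 × 47.25 = 360.3 kips.
Design strength φR_n = 0.75 × 360.3 = 270 kips.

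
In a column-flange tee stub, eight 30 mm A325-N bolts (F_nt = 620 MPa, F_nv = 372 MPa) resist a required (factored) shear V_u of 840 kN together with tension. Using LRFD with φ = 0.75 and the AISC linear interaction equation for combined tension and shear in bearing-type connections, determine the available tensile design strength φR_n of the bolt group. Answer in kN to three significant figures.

A_b = π·30²/4 = 706.9 mm²; f_rv = 840 × 1000 / (8 × 706.9) = 148.5 MPa.
F'_nt = 1.3 F_nt − (F_nt / φF_nv) f_rv = 1.3·620 − (620/(0.75·372))·148.5 = 475.9 MPa, capped at F_nt → F'_nt = 475.9 MPa.
R_n = F'_nt · A_b · n = 475.9 × 706.9 × 8 / 1000 = 2691 kN.
Design strength φR_n = 0.75 × 2691 = 2020 kN.

2020 kN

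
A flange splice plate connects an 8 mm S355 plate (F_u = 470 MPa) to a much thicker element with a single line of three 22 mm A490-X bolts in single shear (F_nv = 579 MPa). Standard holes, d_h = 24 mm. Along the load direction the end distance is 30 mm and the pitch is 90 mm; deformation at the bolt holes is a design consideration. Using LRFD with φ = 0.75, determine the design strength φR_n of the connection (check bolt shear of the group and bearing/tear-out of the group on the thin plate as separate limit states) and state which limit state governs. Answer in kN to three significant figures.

Bolt shear: A_b = π·22²/4 = 380.1 mm²; R_n = 579 × 380.1 × 3 × 1 / 1000 = 660.3 kN → 0.75 × 660.3 = 495 kN.
Bearing (1.2 l_c t F_u ≤ 2.4 d t F_u): upper limit = 2.4·22·8·470 / 1000 = 198.5 kN.
  Edge l_c = 30 − 24/2 = 18 → r_n = 81.22 kN; interior l_c = 90 − 24 = 66 → r_n = 198.5 kN.
  R_n,bearing = 1·81.22 + 2·198.5 = 478.3 kN → 0.75 × 478.3 = 359 kN.
Bearing governs: 359 kN.

359 kN (bearing governs)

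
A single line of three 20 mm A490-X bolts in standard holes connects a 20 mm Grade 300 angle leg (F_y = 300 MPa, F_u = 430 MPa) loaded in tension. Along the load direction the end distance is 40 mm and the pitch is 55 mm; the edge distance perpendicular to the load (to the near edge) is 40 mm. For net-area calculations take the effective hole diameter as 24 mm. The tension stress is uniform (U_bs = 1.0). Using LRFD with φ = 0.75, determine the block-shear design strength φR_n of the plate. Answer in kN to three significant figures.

529 kN

Shear plane L_v = 40 + 2·55 = 150 mm; A_gv = 150 × 20 = 3000 mm².
A_nv = (150 − 2.5·24) × 20 = 1800 mm².
A_nt = (40 − 0.5·24) × 20 = 560 mm².
0.6 F_u A_nv = 464.4 kN; 0.6 F_y A_gv = 540 kN → shear rupture governs the shear term.
R_n = 464.4 + 1.0 × 430 × 560 / 1000 = 705.2 kN.
Design strength φR_n = 0.75 × 705.2 = 529 kN.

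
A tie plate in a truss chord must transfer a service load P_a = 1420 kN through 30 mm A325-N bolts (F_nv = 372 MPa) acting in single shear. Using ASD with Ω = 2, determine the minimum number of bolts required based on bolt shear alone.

A_b = π·30²/4 = 706.9 mm².
Per-bolt allowable strength R_n/Ω = 372 × 706.9 × 1 / 1000 / 2 = 131.5 kN.
n ≥ 1420 / 131.5 = 10.8 → use 11 bolts.

11 bolts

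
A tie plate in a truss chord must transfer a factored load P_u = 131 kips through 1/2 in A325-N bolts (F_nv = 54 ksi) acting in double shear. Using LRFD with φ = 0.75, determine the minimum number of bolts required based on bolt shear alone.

A_b = π·0.5²/4 = 0.1963 in².
Per-bolt design strength φR_n = 0.75 × 54 × 0.1963 × 2 = 15.9 kips.
n ≥ 131 / 15.9 = 8.237 → use 9 bolts.

9 bolts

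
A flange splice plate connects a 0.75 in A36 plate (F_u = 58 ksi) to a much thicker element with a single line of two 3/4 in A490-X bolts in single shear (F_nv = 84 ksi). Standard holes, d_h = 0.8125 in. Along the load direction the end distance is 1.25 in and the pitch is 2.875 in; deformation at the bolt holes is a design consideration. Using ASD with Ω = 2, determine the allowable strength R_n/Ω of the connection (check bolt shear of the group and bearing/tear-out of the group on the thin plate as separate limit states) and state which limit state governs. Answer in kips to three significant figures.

Bolt shear: A_b = π·0.75²/4 = 0.4418 in²; R_n = 84 × 0.4418 × 2 × 1 = 74.22 kips → 74.22 / 2 = 37.1 kips.
Bearing (1.2 l_c t F_u ≤ 2.4 d t F_u): upper limit = 2.4·0.75·0.75·58 = 78.3 kips.
  Edge l_c = 1.25 − 0.8125/2 = 0.8438 → r_n = 44.04 kips; interior l_c = 2.875 − 0.8125 = 2.062 → r_n = 78.3 kips.
  R_n,bearing = 1·44.04 + 1·78.3 = 122.3 kips → 122.3 / 2 = 61.2 kips.
Bolt shear governs: 37.1 kips.

37.1 kips (bolt shear governs)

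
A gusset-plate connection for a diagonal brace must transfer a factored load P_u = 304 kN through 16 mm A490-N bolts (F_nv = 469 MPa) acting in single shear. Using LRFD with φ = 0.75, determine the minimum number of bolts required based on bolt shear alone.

A_b = π·16²/4 = 201.1 mm².
Per-bolt design strength φR_n = 0.75 × 469 × 201.1 × 1 / 1000 = 70.72 kN.
n ≥ 304 / 70.72 = 4.298 → use 5 bolts.

5 bolts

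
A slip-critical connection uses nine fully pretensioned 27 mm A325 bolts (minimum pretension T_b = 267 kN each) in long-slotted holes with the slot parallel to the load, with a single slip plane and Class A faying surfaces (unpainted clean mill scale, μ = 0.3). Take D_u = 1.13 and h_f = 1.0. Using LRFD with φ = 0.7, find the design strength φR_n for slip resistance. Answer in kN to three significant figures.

R_n = μ · D_u · h_f · T_b · n_s · n_b = 0.3 × 1.13 × 1.0 × 267 × 1 × 9 = 814.6 kN.
Design strength φR_n = 0.7 × 814.6 = 570 kN.

570 kN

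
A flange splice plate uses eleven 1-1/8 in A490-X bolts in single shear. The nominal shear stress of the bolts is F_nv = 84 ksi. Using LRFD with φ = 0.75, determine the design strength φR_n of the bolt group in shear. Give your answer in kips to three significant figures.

689 kips

A_b = π × 1.125² / 4 = 0.994 in².
R_n = F_nv · A_b · n · n_s = 84 × 0.994 × 11 × 1 = 918.5 kips.
Design strength φR_n = 0.75 × 918.5 = 689 kips.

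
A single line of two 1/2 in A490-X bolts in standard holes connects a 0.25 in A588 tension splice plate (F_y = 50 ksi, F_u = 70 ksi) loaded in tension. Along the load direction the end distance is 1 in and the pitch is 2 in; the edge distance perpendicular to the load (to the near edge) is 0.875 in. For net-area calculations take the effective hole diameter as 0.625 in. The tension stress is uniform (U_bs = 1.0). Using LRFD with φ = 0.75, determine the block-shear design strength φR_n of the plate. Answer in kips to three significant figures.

Shear plane L_v = 1 + 1·2 = 3 in; A_gv = 3 × 0.25 = 0.75 in².
A_nv = (3 − 1.5·0.625) × 0.25 = 0.5156 in².
A_nt = (0.875 − 0.5·0.625) × 0.25 = 0.1406 in².
0.6 F_u A_nv = 21.66 kips; 0.6 F_y A_gv = 22.5 kips → shear rupture governs the shear term.
R_n = 21.66 + 1.0 × 70 × 0.1406 = 31.5 kips.
Design strength φR_n = 0.75 × 31.5 = 23.6 kips.

23.6 kips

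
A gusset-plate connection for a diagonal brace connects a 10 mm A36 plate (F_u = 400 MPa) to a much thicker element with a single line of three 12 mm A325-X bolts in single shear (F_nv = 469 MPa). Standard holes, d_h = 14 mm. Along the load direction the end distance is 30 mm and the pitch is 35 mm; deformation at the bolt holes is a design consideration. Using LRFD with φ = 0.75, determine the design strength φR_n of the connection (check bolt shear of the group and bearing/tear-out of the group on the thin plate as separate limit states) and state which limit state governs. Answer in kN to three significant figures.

119 kN (bolt shear governs)

Bolt shear: A_b = π·12²/4 = 113.1 mm²; R_n = 469 × 113.1 × 3 × 1 / 1000 = 159.1 kN → 0.75 × 159.1 = 119 kN.
Bearing (1.2 l_c t F_u ≤ 2.4 d t F_u): upper limit = 2.4·12·10·400 / 1000 = 115.2 kN.
  Edge l_c = 30 − 14/2 = 23 → r_n = 110.4 kN; interior l_c = 35 − 14 = 21 → r_n = 100.8 kN.
  R_n,bearing = 1·110.4 + 2·100.8 = 312 kN → 0.75 × 312 = 234 kN.
Bolt shear governs: 119 kN.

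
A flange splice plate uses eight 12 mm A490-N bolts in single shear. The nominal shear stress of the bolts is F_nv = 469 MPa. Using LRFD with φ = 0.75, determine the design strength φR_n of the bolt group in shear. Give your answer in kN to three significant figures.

318 kN

A_b = π × 12² / 4 = 113.1 mm².
R_n = F_nv · A_b · n · n_s = 469 × 113.1 × 8 × 1 / 1000 = 424.3 kN.
Design strength φR_n = 0.75 × 424.3 = 318 kN.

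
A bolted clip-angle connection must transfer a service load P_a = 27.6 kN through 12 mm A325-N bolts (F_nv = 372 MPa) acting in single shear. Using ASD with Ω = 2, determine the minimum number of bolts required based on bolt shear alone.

2 bolts

A_b = π·12²/4 = 113.1 mm².
Per-bolt allowable strength R_n/Ω = 372 × 113.1 × 1 / 1000 / 2 = 21.04 kN.
n ≥ 27.6 / 21.04 = 1.312 → use 2 bolts.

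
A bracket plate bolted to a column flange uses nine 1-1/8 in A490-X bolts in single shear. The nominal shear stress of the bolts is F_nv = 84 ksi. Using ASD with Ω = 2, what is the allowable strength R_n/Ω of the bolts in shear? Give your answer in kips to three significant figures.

376 kips

A_b = π × 1.125² / 4 = 0.994 in².
R_n = F_nv · A_b · n · n_s = 84 × 0.994 × 9 × 1 = 751.5 kips.
Allowable strength R_n/Ω = 751.5 / 2 = 376 kips.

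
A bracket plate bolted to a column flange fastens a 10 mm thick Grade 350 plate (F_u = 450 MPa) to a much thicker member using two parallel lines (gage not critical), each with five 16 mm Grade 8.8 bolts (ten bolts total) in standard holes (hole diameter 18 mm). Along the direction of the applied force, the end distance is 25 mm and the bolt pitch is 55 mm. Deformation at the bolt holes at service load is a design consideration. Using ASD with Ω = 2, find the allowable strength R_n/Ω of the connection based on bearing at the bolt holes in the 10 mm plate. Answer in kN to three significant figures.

Per bolt r_n = 1.2 l_c t F_u ≤ 2.4 d t F_u; upper limit = 2.4 × 16 × 10 × 450 / 1000 = 172.8 kN.
Edge bolt: l_c = 25 − 18/2 = 16 mm → 1.2 × 16 × 10 × 450 / 1000 = 86.4 → r_n = 86.4 kN.
Interior bolts: l_c = 55 − 18 = 37 mm → 1.2 × 37 × 10 × 450 / 1000 = 199.8 → r_n = 172.8 kN.
R_n = 2 × 86.4 + 8 × 172.8 = 1555 kN.
Allowable strength R_n/Ω = 1555 / 2 = 778 kN.

778 kN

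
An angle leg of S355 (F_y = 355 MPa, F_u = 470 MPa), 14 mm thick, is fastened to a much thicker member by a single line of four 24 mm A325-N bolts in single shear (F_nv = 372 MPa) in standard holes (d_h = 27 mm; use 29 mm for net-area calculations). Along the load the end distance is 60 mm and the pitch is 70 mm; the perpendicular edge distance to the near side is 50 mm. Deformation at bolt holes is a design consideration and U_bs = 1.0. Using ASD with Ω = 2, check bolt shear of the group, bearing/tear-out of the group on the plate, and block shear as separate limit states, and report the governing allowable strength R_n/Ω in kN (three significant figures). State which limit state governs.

Bolt shear: A_b = π·24²/4 = 452.4 mm²; R_n = 372 × 452.4 × 4 × 1 / 1000 = 673.2 kN → 673.2 / 2 = 337 kN.
Bearing: edge l_c = 46.5, r_n = 367.2 kN; interior l_c = 43, r_n = 339.5 kN; R_n = 367.2 + 3·339.5 = 1386 kN → 693 kN.
Block shear: A_gv = 3780, A_nv = 2359, A_nt = 497 mm²; R_n = min(0.6F_uA_nv, 0.6F_yA_gv) + U_bs·F_u·A_nt = 898.8 kN → 449 kN.
Bolt shear governs: 337 kN.

337 kN (bolt shear governs)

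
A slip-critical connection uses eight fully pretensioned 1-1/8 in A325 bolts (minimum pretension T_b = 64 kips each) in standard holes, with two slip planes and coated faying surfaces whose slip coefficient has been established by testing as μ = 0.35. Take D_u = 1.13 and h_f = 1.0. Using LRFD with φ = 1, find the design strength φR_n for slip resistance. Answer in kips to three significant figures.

R_n = μ · D_u · h_f · T_b · n_s · n_b = 0.35 × 1.13 × 1.0 × 64 × 2 × 8 = 405 kips.
Design strength φR_n = 1 × 405 = 405 kips.

405 kips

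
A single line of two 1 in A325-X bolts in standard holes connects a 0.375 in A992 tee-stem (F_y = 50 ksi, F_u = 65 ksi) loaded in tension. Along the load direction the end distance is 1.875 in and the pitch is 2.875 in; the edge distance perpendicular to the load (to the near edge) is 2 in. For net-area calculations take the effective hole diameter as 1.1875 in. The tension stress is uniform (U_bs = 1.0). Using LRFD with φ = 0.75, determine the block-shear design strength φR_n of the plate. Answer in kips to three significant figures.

Shear plane L_v = 1.875 + 1·2.875 = 4.75 in; A_gv = 4.75 × 0.375 = 1.781 in².
A_nv = (4.75 − 1.5·1.1875) × 0.375 = 1.113 in².
A_nt = (2 − 0.5·1.1875) × 0.375 = 0.5273 in².
0.6 F_u A_nv = 43.42 kips; 0.6 F_y A_gv = 53.44 kips → shear rupture governs the shear term.
R_n = 43.42 + 1.0 × 65 × 0.5273 = 77.7 kips.
Design strength φR_n = 0.75 × 77.7 = 58.3 kips.

58.3 kips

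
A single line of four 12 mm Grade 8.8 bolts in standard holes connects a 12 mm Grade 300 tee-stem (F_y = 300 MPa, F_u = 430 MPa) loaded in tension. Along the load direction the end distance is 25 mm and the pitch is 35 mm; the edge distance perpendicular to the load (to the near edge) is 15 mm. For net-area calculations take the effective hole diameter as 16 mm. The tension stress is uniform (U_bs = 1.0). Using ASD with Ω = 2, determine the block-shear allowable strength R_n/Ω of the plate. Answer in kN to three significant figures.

Shear plane L_v = 25 + 3·35 = 130 mm; A_gv = 130 × 12 = 1560 mm².
A_nv = (130 − 3.5·16) × 12 = 888 mm².
A_nt = (15 − 0.5·16) × 12 = 84 mm².
0.6 F_u A_nv = 229.1 kN; 0.6 F_y A_gv = 280.8 kN → shear rupture governs the shear term.
R_n = 229.1 + 1.0 × 430 × 84 / 1000 = 265.2 kN.
Allowable strength R_n/Ω = 265.2 / 2 = 133 kN.

133 kN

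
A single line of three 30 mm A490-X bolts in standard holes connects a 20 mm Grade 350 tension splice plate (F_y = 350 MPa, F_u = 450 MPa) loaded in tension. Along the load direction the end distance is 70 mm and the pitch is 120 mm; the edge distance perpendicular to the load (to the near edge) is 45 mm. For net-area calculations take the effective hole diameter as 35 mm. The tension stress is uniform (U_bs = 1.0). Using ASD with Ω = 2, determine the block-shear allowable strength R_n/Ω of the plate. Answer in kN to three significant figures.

Shear plane L_v = 70 + 2·120 = 310 mm; A_gv = 310 × 20 = 6200 mm².
A_nv = (310 − 2.5·35) × 20 = 4450 mm².
A_nt = (45 − 0.5·35) × 20 = 550 mm².
0.6 F_u A_nv = 1202 kN; 0.6 F_y A_gv = 1302 kN → shear rupture governs the shear term.
R_n = 1202 + 1.0 × 450 × 550 / 1000 = 1449 kN.
Allowable strength R_n/Ω = 1449 / 2 = 724 kN.

724 kN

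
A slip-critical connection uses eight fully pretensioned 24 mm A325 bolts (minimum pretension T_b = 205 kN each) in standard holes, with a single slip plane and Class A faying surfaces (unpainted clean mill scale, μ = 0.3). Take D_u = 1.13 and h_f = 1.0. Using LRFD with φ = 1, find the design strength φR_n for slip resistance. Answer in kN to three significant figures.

556 kN

R_n = μ · D_u · h_f · T_b · n_s · n_b = 0.3 × 1.13 × 1.0 × 205 × 1 × 8 = 556 kN.
Design strength φR_n = 1 × 556 = 556 kN.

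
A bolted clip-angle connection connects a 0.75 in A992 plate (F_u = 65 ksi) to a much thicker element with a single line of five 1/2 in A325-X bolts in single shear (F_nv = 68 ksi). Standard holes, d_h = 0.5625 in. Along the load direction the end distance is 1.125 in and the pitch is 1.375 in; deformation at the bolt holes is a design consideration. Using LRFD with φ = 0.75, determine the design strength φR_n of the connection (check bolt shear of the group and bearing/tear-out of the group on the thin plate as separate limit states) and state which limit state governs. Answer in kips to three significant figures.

50.1 kips (bolt shear governs)

Bolt shear: A_b = π·0.5²/4 = 0.1963 in²; R_n = 68 × 0.1963 × 5 × 1 = 66.76 kips → 0.75 × 66.76 = 50.1 kips.
Bearing (1.2 l_c t F_u ≤ 2.4 d t F_u): upper limit = 2.4·0.5·0.75·65 = 58.5 kips.
  Edge l_c = 1.125 − 0.5625/2 = 0.8438 → r_n = 49.36 kips; interior l_c = 1.375 − 0.5625 = 0.8125 → r_n = 47.53 kips.
  R_n,bearing = 1·49.36 + 4·47.53 = 239.5 kips → 0.75 × 239.5 = 180 kips.
Bolt shear governs: 50.1 kips.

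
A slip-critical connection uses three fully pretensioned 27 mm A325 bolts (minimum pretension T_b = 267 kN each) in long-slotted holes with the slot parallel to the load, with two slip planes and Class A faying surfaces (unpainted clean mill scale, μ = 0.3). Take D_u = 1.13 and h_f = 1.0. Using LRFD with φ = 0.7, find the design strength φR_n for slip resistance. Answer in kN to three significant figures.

R_n = μ · D_u · h_f · T_b · n_s · n_b = 0.3 × 1.13 × 1.0 × 267 × 2 × 3 = 543.1 kN.
Design strength φR_n = 0.7 × 543.1 = 380 kN.

380 kN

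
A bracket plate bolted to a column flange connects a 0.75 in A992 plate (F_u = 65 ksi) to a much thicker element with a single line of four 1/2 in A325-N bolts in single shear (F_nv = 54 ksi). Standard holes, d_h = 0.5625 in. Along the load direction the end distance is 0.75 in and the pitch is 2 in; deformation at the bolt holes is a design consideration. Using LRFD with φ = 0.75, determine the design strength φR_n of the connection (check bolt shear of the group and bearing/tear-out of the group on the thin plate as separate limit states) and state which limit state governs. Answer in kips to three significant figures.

Bolt shear: A_b = π·0.5²/4 = 0.1963 in²; R_n = 54 × 0.1963 × 4 × 1 = 42.41 kips → 0.75 × 42.41 = 31.8 kips.
Bearing (1.2 l_c t F_u ≤ 2.4 d t F_u): upper limit = 2.4·0.5·0.75·65 = 58.5 kips.
  Edge l_c = 0.75 − 0.5625/2 = 0.4688 → r_n = 27.42 kips; interior l_c = 2 − 0.5625 = 1.438 → r_n = 58.5 kips.
  R_n,bearing = 1·27.42 + 3·58.5 = 202.9 kips → 0.75 × 202.9 = 152 kips.
Bolt shear governs: 31.8 kips.

31.8 kips (bolt shear governs)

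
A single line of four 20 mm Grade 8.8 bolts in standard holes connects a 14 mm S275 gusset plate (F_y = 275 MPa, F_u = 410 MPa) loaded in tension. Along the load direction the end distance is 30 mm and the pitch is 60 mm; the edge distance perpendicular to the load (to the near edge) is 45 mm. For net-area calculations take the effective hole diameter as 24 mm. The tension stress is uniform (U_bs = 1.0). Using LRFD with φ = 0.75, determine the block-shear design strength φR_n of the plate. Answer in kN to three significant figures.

468 kN

Shear plane L_v = 30 + 3·60 = 210 mm; A_gv = 210 × 14 = 2940 mm².
A_nv = (210 − 3.5·24) × 14 = 1764 mm².
A_nt = (45 − 0.5·24) × 14 = 462 mm².
0.6 F_u A_nv = 433.9 kN; 0.6 F_y A_gv = 485.1 kN → shear rupture governs the shear term.
R_n = 433.9 + 1.0 × 410 × 462 / 1000 = 623.4 kN.
Design strength φR_n = 0.75 × 623.4 = 468 kN.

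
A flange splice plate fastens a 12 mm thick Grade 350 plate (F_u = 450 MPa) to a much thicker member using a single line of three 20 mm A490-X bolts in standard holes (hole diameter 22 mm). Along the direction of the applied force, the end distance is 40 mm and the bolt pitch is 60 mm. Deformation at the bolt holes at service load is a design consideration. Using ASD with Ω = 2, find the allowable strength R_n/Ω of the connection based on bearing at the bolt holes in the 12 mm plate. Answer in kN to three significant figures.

Per bolt r_n = 1.2 l_c t F_u ≤ 2.4 d t F_u; upper limit = 2.4 × 20 × 12 × 450 / 1000 = 259.2 kN.
Edge bolt: l_c = 40 − 22/2 = 29 mm → 1.2 × 29 × 12 × 450 / 1000 = 187.9 → r_n = 187.9 kN.
Interior bolts: l_c = 60 − 22 = 38 mm → 1.2 × 38 × 12 × 450 / 1000 = 246.2 → r_n = 246.2 kN.
R_n = 1 × 187.9 + 2 × 246.2 = 680.4 kN.
Allowable strength R_n/Ω = 680.4 / 2 = 340 kN.

340 kN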